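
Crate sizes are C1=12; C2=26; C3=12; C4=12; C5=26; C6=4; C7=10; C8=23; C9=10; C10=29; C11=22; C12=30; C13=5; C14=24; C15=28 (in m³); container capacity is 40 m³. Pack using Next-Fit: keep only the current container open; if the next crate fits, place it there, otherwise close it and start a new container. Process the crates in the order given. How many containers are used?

C1 (12 m³) → container 1 (remaining 28 m³)
C2 (26 m³) → container 1 (remaining 2 m³)
C3 (12 m³) → container 2 (remaining 28 m³)
C4 (12 m³) → container 2 (remaining 16 m³)
C5 (26 m³) → container 3 (remaining 14 m³)
C6 (4 m³) → container 3 (remaining 10 m³)
C7 (10 m³) → container 3 (remaining 0 m³)
C8 (23 m³) → container 4 (remaining 17 m³)
C9 (10 m³) → container 4 (remaining 7 m³)
C10 (29 m³) → container 5 (remaining 11 m³)
C11 (22 m³) → container 6 (remaining 18 m³)
C12 (30 m³) → container 7 (remaining 10 m³)
C13 (5 m³) → container 7 (remaining 5 m³)
C14 (24 m³) → container 8 (remaining 16 m³)
C15 (28 m³) → container 9 (remaining 12 m³)
Final containers: [12,26] [12,12] [26,4,10] [23,10] [29] [22] [30,5] [24] [28].

9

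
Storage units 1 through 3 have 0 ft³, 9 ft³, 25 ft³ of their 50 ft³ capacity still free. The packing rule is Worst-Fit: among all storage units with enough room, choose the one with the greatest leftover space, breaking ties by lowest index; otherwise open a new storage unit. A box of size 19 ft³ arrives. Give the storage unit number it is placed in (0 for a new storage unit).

Storage units with room: storage unit 3 (25 ft³).
Most room is storage unit 3 with 25 ft³ free.

3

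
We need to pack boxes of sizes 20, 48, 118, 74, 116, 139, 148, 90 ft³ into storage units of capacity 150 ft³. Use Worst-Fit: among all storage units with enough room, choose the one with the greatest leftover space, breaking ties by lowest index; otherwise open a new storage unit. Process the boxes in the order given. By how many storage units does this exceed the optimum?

Worst-Fit: [20,48,74] [118] [116] [139] [148] [90] → 6 storage units.
Total size 753 ft³; any packing needs at least ⌈753/150⌉ = 6 storage units.
So 6 is already optimal.

0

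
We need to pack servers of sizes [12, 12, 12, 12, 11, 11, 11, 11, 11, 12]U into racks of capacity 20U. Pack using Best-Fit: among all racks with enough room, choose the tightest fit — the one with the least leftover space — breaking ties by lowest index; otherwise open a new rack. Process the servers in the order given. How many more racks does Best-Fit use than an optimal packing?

Best-Fit: [12] [12] [12] [12] [11] [11] [11] [11] [11] [12] → 10 racks.
10 servers exceed 10U (half the capacity), and no two of those can share a rack, so at least 10 racks are needed.
So 10 is already optimal.

0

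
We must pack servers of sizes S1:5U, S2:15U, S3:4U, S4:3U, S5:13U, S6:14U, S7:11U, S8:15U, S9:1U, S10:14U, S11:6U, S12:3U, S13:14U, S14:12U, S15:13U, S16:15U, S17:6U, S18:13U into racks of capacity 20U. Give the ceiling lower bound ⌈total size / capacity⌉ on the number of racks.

Total size = 5 + 15 + 4 + 3 + 13 + 14 + 11 + 15 + 1 + 14 + 6 + 3 + 14 + 12 + 13 + 15 + 6 + 13 = 177U.
⌈177 / 20⌉ = 9.

9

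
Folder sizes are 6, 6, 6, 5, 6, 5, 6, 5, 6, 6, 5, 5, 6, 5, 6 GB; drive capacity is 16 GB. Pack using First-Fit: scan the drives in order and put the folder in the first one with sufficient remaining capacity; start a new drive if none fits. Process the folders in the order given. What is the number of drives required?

6

6 GB → drive 1 (remaining 10 GB)
6 GB → drive 1 (remaining 4 GB)
6 GB → drive 2 (remaining 10 GB)
5 GB → drive 2 (remaining 5 GB)
6 GB → drive 3 (remaining 10 GB)
5 GB → drive 2 (remaining 0 GB)
6 GB → drive 3 (remaining 4 GB)
5 GB → drive 4 (remaining 11 GB)
6 GB → drive 4 (remaining 5 GB)
6 GB → drive 5 (remaining 10 GB)
5 GB → drive 4 (remaining 0 GB)
5 GB → drive 5 (remaining 5 GB)
6 GB → drive 6 (remaining 10 GB)
5 GB → drive 5 (remaining 0 GB)
6 GB → drive 6 (remaining 4 GB)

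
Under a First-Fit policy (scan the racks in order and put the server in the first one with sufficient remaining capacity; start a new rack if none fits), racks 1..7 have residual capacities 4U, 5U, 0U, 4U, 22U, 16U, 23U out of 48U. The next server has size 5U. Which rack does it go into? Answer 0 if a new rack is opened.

2

Racks with room: rack 2 (5U), rack 5 (22U), rack 6 (16U), rack 7 (23U).
The first with room is rack 2.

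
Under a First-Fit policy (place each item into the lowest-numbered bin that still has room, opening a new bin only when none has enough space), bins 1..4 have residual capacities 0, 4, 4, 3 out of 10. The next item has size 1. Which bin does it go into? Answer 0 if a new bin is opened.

Bins with room: bin 2 (4), bin 3 (4), bin 4 (3).
The first with room is bin 2.

2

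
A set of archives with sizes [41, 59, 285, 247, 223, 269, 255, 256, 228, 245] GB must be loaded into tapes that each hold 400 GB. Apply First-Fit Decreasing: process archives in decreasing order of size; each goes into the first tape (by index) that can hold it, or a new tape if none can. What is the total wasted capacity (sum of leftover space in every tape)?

1092

Sorted descending: 285, 269, 256, 255, 247, 245, 228, 223, 59, 41.
tape 1: place 285 GB, 115 GB left
tape 2: place 269 GB, 131 GB left
tape 3: place 256 GB, 144 GB left
tape 4: place 255 GB, 145 GB left
tape 5: place 247 GB, 153 GB left
tape 6: place 245 GB, 155 GB left
tape 7: place 228 GB, 172 GB left
tape 8: place 223 GB, 177 GB left
tape 1: place 59 GB, 56 GB left
tape 1: place 41 GB, 15 GB left
8 tapes × 400 GB = 3200 GB; used 2108 GB; unused 1092 GB.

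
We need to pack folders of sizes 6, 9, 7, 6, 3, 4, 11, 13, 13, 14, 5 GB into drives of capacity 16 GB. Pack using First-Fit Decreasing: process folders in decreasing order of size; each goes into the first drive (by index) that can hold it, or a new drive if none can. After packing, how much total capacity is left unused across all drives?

Sorted descending: 14, 13, 13, 11, 9, 7, 6, 6, 5, 4, 3.
Put 14 GB in drive 1; 2 GB remain.
Put 13 GB in drive 2; 3 GB remain.
Put 13 GB in drive 3; 3 GB remain.
Put 11 GB in drive 4; 5 GB remain.
Put 9 GB in drive 5; 7 GB remain.
Put 7 GB in drive 5; 0 GB remain.
Put 6 GB in drive 6; 10 GB remain.
Put 6 GB in drive 6; 4 GB remain.
Put 5 GB in drive 4; 0 GB remain.
Put 4 GB in drive 6; 0 GB remain.
Put 3 GB in drive 2; 0 GB remain.
6 drives × 16 GB = 96 GB; used 91 GB; unused 5 GB.

5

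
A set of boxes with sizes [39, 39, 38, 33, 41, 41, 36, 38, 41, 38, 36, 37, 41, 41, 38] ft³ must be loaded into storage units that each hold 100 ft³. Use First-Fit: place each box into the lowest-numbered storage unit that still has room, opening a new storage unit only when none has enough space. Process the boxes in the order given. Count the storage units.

storage unit 1: place 39 ft³, 61 ft³ left
storage unit 1: place 39 ft³, 22 ft³ left
storage unit 2: place 38 ft³, 62 ft³ left
storage unit 2: place 33 ft³, 29 ft³ left
storage unit 3: place 41 ft³, 59 ft³ left
storage unit 3: place 41 ft³, 18 ft³ left
storage unit 4: place 36 ft³, 64 ft³ left
storage unit 4: place 38 ft³, 26 ft³ left
storage unit 5: place 41 ft³, 59 ft³ left
storage unit 5: place 38 ft³, 21 ft³ left
storage unit 6: place 36 ft³, 64 ft³ left
storage unit 6: place 37 ft³, 27 ft³ left
storage unit 7: place 41 ft³, 59 ft³ left
storage unit 7: place 41 ft³, 18 ft³ left
storage unit 8: place 38 ft³, 62 ft³ left

8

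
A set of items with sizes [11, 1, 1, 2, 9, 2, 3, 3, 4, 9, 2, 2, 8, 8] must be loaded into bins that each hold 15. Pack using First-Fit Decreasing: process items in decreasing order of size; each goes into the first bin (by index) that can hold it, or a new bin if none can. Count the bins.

5

Sorted descending: 11, 9, 9, 8, 8, 4, 3, 3, 2, 2, 2, 2, 1, 1.
11 → bin 1 (remaining 4)
9 → bin 2 (remaining 6)
9 → bin 3 (remaining 6)
8 → bin 4 (remaining 7)
8 → bin 5 (remaining 7)
4 → bin 1 (remaining 0)
3 → bin 2 (remaining 3)
3 → bin 2 (remaining 0)
2 → bin 3 (remaining 4)
2 → bin 3 (remaining 2)
2 → bin 3 (remaining 0)
2 → bin 4 (remaining 5)
1 → bin 4 (remaining 4)
1 → bin 4 (remaining 3)
Final bins: [11,4] [9,3,3] [9,2,2,2] [8,2,1,1] [8].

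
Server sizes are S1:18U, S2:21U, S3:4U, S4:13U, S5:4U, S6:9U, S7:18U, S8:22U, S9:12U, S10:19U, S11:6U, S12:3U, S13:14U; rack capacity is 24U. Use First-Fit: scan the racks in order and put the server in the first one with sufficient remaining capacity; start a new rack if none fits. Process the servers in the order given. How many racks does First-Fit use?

S1 (18U) → rack 1 (remaining 6U)
S2 (21U) → rack 2 (remaining 3U)
S3 (4U) → rack 1 (remaining 2U)
S4 (13U) → rack 3 (remaining 11U)
S5 (4U) → rack 3 (remaining 7U)
S6 (9U) → rack 4 (remaining 15U)
S7 (18U) → rack 5 (remaining 6U)
S8 (22U) → rack 6 (remaining 2U)
S9 (12U) → rack 4 (remaining 3U)
S10 (19U) → rack 7 (remaining 5U)
S11 (6U) → rack 3 (remaining 1U)
S12 (3U) → rack 2 (remaining 0U)
S13 (14U) → rack 8 (remaining 10U)
Final racks: [18,4] [21,3] [13,4,6] [9,12] [18] [22] [19] [14].

8 racks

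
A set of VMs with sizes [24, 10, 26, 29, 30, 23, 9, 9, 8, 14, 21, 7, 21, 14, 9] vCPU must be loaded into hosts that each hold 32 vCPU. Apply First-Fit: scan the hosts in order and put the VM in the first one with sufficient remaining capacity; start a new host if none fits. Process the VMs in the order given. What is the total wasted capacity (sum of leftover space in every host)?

host 1: place 24 vCPU, 8 vCPU left
host 2: place 10 vCPU, 22 vCPU left
host 3: place 26 vCPU, 6 vCPU left
host 4: place 29 vCPU, 3 vCPU left
host 5: place 30 vCPU, 2 vCPU left
host 6: place 23 vCPU, 9 vCPU left
host 2: place 9 vCPU, 13 vCPU left
host 2: place 9 vCPU, 4 vCPU left
host 1: place 8 vCPU, 0 vCPU left
host 7: place 14 vCPU, 18 vCPU left
host 8: place 21 vCPU, 11 vCPU left
host 6: place 7 vCPU, 2 vCPU left
host 9: place 21 vCPU, 11 vCPU left
host 7: place 14 vCPU, 4 vCPU left
host 8: place 9 vCPU, 2 vCPU left
9 hosts × 32 vCPU = 288 vCPU; used 254 vCPU; unused 34 vCPU.

34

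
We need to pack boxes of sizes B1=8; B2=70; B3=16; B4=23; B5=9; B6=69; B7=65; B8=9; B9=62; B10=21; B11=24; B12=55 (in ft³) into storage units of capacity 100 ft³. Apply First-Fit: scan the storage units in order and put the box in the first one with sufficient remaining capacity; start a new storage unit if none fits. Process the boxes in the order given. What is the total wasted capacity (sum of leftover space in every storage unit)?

Put B1 (8 ft³) in storage unit 1; 92 ft³ remain.
Put B2 (70 ft³) in storage unit 1; 22 ft³ remain.
Put B3 (16 ft³) in storage unit 1; 6 ft³ remain.
Put B4 (23 ft³) in storage unit 2; 77 ft³ remain.
Put B5 (9 ft³) in storage unit 2; 68 ft³ remain.
Put B6 (69 ft³) in storage unit 3; 31 ft³ remain.
Put B7 (65 ft³) in storage unit 2; 3 ft³ remain.
Put B8 (9 ft³) in storage unit 3; 22 ft³ remain.
Put B9 (62 ft³) in storage unit 4; 38 ft³ remain.
Put B10 (21 ft³) in storage unit 3; 1 ft³ remain.
Put B11 (24 ft³) in storage unit 4; 14 ft³ remain.
Put B12 (55 ft³) in storage unit 5; 45 ft³ remain.
5 storage units × 100 ft³ = 500 ft³; used 431 ft³; unused 69 ft³.

69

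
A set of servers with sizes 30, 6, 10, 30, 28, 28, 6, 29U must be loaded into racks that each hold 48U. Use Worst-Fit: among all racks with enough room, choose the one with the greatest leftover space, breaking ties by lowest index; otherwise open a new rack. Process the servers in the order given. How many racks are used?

5

rack 1: place 30U, 18U left
rack 1: place 6U, 12U left
rack 1: place 10U, 2U left
rack 2: place 30U, 18U left
rack 3: place 28U, 20U left
rack 4: place 28U, 20U left
rack 3: place 6U, 14U left
rack 5: place 29U, 19U left
Final racks: [30,6,10] [30] [28,6] [28] [29].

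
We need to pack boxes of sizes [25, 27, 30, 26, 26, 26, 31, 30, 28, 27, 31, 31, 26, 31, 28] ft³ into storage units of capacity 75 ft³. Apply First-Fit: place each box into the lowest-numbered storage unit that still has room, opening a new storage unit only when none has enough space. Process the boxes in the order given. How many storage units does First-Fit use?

8

25 ft³ → storage unit 1 (remaining 50 ft³)
27 ft³ → storage unit 1 (remaining 23 ft³)
30 ft³ → storage unit 2 (remaining 45 ft³)
26 ft³ → storage unit 2 (remaining 19 ft³)
26 ft³ → storage unit 3 (remaining 49 ft³)
26 ft³ → storage unit 3 (remaining 23 ft³)
31 ft³ → storage unit 4 (remaining 44 ft³)
30 ft³ → storage unit 4 (remaining 14 ft³)
28 ft³ → storage unit 5 (remaining 47 ft³)
27 ft³ → storage unit 5 (remaining 20 ft³)
31 ft³ → storage unit 6 (remaining 44 ft³)
31 ft³ → storage unit 6 (remaining 13 ft³)
26 ft³ → storage unit 7 (remaining 49 ft³)
31 ft³ → storage unit 7 (remaining 18 ft³)
28 ft³ → storage unit 8 (remaining 47 ft³)
Final storage units: [25,27] [30,26] [26,26] [31,30] [28,27] [31,31] [26,31] [28].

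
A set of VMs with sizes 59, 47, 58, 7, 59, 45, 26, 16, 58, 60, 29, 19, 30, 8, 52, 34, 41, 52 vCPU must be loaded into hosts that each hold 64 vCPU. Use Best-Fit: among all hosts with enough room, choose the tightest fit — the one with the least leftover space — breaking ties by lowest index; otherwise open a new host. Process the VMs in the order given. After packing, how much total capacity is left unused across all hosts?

132

59 vCPU → host 1 (remaining 5 vCPU)
47 vCPU → host 2 (remaining 17 vCPU)
58 vCPU → host 3 (remaining 6 vCPU)
7 vCPU → host 2 (remaining 10 vCPU)
59 vCPU → host 4 (remaining 5 vCPU)
45 vCPU → host 5 (remaining 19 vCPU)
26 vCPU → host 6 (remaining 38 vCPU)
16 vCPU → host 5 (remaining 3 vCPU)
58 vCPU → host 7 (remaining 6 vCPU)
60 vCPU → host 8 (remaining 4 vCPU)
29 vCPU → host 6 (remaining 9 vCPU)
19 vCPU → host 9 (remaining 45 vCPU)
30 vCPU → host 9 (remaining 15 vCPU)
8 vCPU → host 6 (remaining 1 vCPU)
52 vCPU → host 10 (remaining 12 vCPU)
34 vCPU → host 11 (remaining 30 vCPU)
41 vCPU → host 12 (remaining 23 vCPU)
52 vCPU → host 13 (remaining 12 vCPU)
13 hosts × 64 vCPU = 832 vCPU; used 700 vCPU; unused 132 vCPU.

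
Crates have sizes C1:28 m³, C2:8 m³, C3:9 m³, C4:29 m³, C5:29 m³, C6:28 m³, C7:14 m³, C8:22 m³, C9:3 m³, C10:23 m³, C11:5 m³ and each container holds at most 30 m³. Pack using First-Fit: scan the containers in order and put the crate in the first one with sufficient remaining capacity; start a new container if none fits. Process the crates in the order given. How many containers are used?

Put C1 (28 m³) in container 1; 2 m³ remain.
Put C2 (8 m³) in container 2; 22 m³ remain.
Put C3 (9 m³) in container 2; 13 m³ remain.
Put C4 (29 m³) in container 3; 1 m³ remain.
Put C5 (29 m³) in container 4; 1 m³ remain.
Put C6 (28 m³) in container 5; 2 m³ remain.
Put C7 (14 m³) in container 6; 16 m³ remain.
Put C8 (22 m³) in container 7; 8 m³ remain.
Put C9 (3 m³) in container 2; 10 m³ remain.
Put C10 (23 m³) in container 8; 7 m³ remain.
Put C11 (5 m³) in container 2; 5 m³ remain.

8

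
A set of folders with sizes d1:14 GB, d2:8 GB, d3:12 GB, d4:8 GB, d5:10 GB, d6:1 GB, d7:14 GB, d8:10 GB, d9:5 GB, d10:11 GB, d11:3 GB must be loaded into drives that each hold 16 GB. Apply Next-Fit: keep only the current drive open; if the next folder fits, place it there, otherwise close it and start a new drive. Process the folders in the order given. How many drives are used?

Put d1 (14 GB) in drive 1; 2 GB remain.
Put d2 (8 GB) in drive 2; 8 GB remain.
Put d3 (12 GB) in drive 3; 4 GB remain.
Put d4 (8 GB) in drive 4; 8 GB remain.
Put d5 (10 GB) in drive 5; 6 GB remain.
Put d6 (1 GB) in drive 5; 5 GB remain.
Put d7 (14 GB) in drive 6; 2 GB remain.
Put d8 (10 GB) in drive 7; 6 GB remain.
Put d9 (5 GB) in drive 7; 1 GB remain.
Put d10 (11 GB) in drive 8; 5 GB remain.
Put d11 (3 GB) in drive 8; 2 GB remain.

8 drives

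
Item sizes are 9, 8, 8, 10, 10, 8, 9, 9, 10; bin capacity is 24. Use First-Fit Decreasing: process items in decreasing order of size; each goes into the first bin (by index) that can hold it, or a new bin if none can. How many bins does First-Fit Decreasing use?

Sorted descending: 10, 10, 10, 9, 9, 9, 8, 8, 8.
10 → bin 1 (remaining 14)
10 → bin 1 (remaining 4)
10 → bin 2 (remaining 14)
9 → bin 2 (remaining 5)
9 → bin 3 (remaining 15)
9 → bin 3 (remaining 6)
8 → bin 4 (remaining 16)
8 → bin 4 (remaining 8)
8 → bin 4 (remaining 0)

4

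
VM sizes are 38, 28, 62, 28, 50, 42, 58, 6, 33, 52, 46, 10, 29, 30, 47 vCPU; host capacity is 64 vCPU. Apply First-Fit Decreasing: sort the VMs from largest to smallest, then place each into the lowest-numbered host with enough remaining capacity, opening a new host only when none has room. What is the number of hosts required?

Sorted descending: 62, 58, 52, 50, 47, 46, 42, 38, 33, 30, 29, 28, 28, 10, 6.
Put 62 vCPU in host 1; 2 vCPU remain.
Put 58 vCPU in host 2; 6 vCPU remain.
Put 52 vCPU in host 3; 12 vCPU remain.
Put 50 vCPU in host 4; 14 vCPU remain.
Put 47 vCPU in host 5; 17 vCPU remain.
Put 46 vCPU in host 6; 18 vCPU remain.
Put 42 vCPU in host 7; 22 vCPU remain.
Put 38 vCPU in host 8; 26 vCPU remain.
Put 33 vCPU in host 9; 31 vCPU remain.
Put 30 vCPU in host 9; 1 vCPU remain.
Put 29 vCPU in host 10; 35 vCPU remain.
Put 28 vCPU in host 10; 7 vCPU remain.
Put 28 vCPU in host 11; 36 vCPU remain.
Put 10 vCPU in host 3; 2 vCPU remain.
Put 6 vCPU in host 2; 0 vCPU remain.
Final hosts: [62] [58,6] [52,10] [50] [47] [46] [42] [38] [33,30] [29,28] [28].

11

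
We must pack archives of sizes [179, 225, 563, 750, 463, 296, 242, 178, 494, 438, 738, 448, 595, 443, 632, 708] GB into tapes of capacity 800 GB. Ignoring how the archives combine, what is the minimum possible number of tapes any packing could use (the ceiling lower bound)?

Total size = 179 + 225 + 563 + 750 + 463 + 296 + 242 + 178 + 494 + 438 + 738 + 448 + 595 + 443 + 632 + 708 = 7392 GB.
⌈7392 / 800⌉ = 10.

10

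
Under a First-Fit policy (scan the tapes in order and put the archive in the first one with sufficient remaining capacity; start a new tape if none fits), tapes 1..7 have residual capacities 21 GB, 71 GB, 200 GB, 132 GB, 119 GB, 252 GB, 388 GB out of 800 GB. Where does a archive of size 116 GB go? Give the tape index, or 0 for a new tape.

3

Tapes with room: tape 3 (200 GB), tape 4 (132 GB), tape 5 (119 GB), tape 6 (252 GB), tape 7 (388 GB).
The first with room is tape 3.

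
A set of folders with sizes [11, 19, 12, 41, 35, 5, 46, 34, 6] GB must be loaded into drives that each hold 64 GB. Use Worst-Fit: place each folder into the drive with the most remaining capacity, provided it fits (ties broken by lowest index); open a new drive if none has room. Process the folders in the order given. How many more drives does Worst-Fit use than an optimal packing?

Worst-Fit: [11,19,12] [41] [35,5] [46] [34,6] → 5 drives.
Total size 209 GB; any packing needs at least ⌈209/64⌉ = 4 drives.
An optimal packing achieves that bound: [46,12,6] [41,19] [35,11,5] [34] → 4 drives.
Excess: 5 − 4 = 1.

1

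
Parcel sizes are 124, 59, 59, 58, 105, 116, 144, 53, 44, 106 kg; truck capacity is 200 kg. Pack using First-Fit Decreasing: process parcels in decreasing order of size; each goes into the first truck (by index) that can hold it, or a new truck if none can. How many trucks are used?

5

Sorted descending: 144, 124, 116, 106, 105, 59, 59, 58, 53, 44.
144 kg → truck 1 (remaining 56 kg)
124 kg → truck 2 (remaining 76 kg)
116 kg → truck 3 (remaining 84 kg)
106 kg → truck 4 (remaining 94 kg)
105 kg → truck 5 (remaining 95 kg)
59 kg → truck 2 (remaining 17 kg)
59 kg → truck 3 (remaining 25 kg)
58 kg → truck 4 (remaining 36 kg)
53 kg → truck 1 (remaining 3 kg)
44 kg → truck 5 (remaining 51 kg)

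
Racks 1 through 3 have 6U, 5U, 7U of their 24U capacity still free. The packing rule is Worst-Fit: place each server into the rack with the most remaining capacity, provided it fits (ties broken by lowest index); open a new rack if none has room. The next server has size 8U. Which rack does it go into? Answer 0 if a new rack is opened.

No rack has ≥ 8U free, so a new rack is opened.

0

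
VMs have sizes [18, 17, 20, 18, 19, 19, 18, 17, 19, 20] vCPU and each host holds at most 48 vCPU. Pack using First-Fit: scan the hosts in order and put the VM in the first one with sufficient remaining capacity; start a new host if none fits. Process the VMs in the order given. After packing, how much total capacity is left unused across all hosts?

55

host 1: place 18 vCPU, 30 vCPU left
host 1: place 17 vCPU, 13 vCPU left
host 2: place 20 vCPU, 28 vCPU left
host 2: place 18 vCPU, 10 vCPU left
host 3: place 19 vCPU, 29 vCPU left
host 3: place 19 vCPU, 10 vCPU left
host 4: place 18 vCPU, 30 vCPU left
host 4: place 17 vCPU, 13 vCPU left
host 5: place 19 vCPU, 29 vCPU left
host 5: place 20 vCPU, 9 vCPU left
5 hosts × 48 vCPU = 240 vCPU; used 185 vCPU; unused 55 vCPU.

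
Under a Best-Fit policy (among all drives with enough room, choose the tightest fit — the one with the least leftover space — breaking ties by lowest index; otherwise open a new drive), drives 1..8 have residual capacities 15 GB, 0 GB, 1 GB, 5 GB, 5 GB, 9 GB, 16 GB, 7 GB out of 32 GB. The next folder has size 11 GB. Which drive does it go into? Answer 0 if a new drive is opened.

Drives with room: drive 1 (15 GB), drive 7 (16 GB).
Tightest fit is drive 1 with 15 GB free.

1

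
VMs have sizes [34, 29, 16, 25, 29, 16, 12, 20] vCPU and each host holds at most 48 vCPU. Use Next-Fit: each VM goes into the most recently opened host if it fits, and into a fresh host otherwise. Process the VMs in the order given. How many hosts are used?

5

Put 34 vCPU in host 1; 14 vCPU remain.
Put 29 vCPU in host 2; 19 vCPU remain.
Put 16 vCPU in host 2; 3 vCPU remain.
Put 25 vCPU in host 3; 23 vCPU remain.
Put 29 vCPU in host 4; 19 vCPU remain.
Put 16 vCPU in host 4; 3 vCPU remain.
Put 12 vCPU in host 5; 36 vCPU remain.
Put 20 vCPU in host 5; 16 vCPU remain.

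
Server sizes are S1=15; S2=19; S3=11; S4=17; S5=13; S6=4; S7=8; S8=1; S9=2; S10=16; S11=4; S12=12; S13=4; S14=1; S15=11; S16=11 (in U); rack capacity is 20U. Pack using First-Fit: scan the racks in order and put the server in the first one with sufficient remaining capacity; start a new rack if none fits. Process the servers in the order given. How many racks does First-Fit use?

9

Put S1 (15U) in rack 1; 5U remain.
Put S2 (19U) in rack 2; 1U remain.
Put S3 (11U) in rack 3; 9U remain.
Put S4 (17U) in rack 4; 3U remain.
Put S5 (13U) in rack 5; 7U remain.
Put S6 (4U) in rack 1; 1U remain.
Put S7 (8U) in rack 3; 1U remain.
Put S8 (1U) in rack 1; 0U remain.
Put S9 (2U) in rack 4; 1U remain.
Put S10 (16U) in rack 6; 4U remain.
Put S11 (4U) in rack 5; 3U remain.
Put S12 (12U) in rack 7; 8U remain.
Put S13 (4U) in rack 6; 0U remain.
Put S14 (1U) in rack 2; 0U remain.
Put S15 (11U) in rack 8; 9U remain.
Put S16 (11U) in rack 9; 9U remain.
Final racks: [15,4,1] [19,1] [11,8] [17,2] [13,4] [16,4] [12] [11] [11].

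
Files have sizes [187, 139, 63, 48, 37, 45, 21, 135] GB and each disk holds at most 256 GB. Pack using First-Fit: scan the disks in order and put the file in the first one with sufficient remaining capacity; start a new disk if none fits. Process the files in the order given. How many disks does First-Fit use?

disk 1: place 187 GB, 69 GB left
disk 2: place 139 GB, 117 GB left
disk 1: place 63 GB, 6 GB left
disk 2: place 48 GB, 69 GB left
disk 2: place 37 GB, 32 GB left
disk 3: place 45 GB, 211 GB left
disk 2: place 21 GB, 11 GB left
disk 3: place 135 GB, 76 GB left
Final disks: [187,63] [139,48,37,21] [45,135].

3 disks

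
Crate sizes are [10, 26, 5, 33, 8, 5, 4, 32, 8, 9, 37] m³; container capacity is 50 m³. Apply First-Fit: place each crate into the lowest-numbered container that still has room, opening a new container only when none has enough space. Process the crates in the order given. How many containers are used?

4

10 m³ → container 1 (remaining 40 m³)
26 m³ → container 1 (remaining 14 m³)
5 m³ → container 1 (remaining 9 m³)
33 m³ → container 2 (remaining 17 m³)
8 m³ → container 1 (remaining 1 m³)
5 m³ → container 2 (remaining 12 m³)
4 m³ → container 2 (remaining 8 m³)
32 m³ → container 3 (remaining 18 m³)
8 m³ → container 2 (remaining 0 m³)
9 m³ → container 3 (remaining 9 m³)
37 m³ → container 4 (remaining 13 m³)
Final containers: [10,26,5,8] [33,5,4,8] [32,9] [37].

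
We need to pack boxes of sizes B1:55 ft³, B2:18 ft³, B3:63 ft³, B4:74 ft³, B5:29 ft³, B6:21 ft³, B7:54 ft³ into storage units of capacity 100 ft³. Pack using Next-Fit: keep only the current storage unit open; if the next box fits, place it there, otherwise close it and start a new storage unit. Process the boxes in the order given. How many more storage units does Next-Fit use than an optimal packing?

1

Next-Fit: [55,18] [63] [74] [29,21] [54] → 5 storage units.
Total size 314 ft³; any packing needs at least ⌈314/100⌉ = 4 storage units.
An optimal packing achieves that bound: [74,21] [63,29] [55,18] [54] → 4 storage units.
Excess: 5 − 4 = 1.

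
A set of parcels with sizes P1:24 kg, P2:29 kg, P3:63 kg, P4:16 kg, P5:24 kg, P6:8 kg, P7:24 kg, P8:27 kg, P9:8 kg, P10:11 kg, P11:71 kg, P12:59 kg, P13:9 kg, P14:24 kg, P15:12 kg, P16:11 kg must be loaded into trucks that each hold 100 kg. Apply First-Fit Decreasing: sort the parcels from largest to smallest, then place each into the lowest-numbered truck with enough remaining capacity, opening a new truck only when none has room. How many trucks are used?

Sorted descending: 71, 63, 59, 29, 27, 24, 24, 24, 24, 16, 12, 11, 11, 9, 8, 8.
Put 71 kg in truck 1; 29 kg remain.
Put 63 kg in truck 2; 37 kg remain.
Put 59 kg in truck 3; 41 kg remain.
Put 29 kg in truck 1; 0 kg remain.
Put 27 kg in truck 2; 10 kg remain.
Put 24 kg in truck 3; 17 kg remain.
Put 24 kg in truck 4; 76 kg remain.
Put 24 kg in truck 4; 52 kg remain.
Put 24 kg in truck 4; 28 kg remain.
Put 16 kg in truck 3; 1 kg remain.
Put 12 kg in truck 4; 16 kg remain.
Put 11 kg in truck 4; 5 kg remain.
Put 11 kg in truck 5; 89 kg remain.
Put 9 kg in truck 2; 1 kg remain.
Put 8 kg in truck 5; 81 kg remain.
Put 8 kg in truck 5; 73 kg remain.

5 trucks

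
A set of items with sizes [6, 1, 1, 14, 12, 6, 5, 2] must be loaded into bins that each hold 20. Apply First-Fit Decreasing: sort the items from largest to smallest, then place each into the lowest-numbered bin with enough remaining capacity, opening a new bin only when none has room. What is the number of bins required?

Sorted descending: 14, 12, 6, 6, 5, 2, 1, 1.
bin 1: place 14, 6 left
bin 2: place 12, 8 left
bin 1: place 6, 0 left
bin 2: place 6, 2 left
bin 3: place 5, 15 left
bin 2: place 2, 0 left
bin 3: place 1, 14 left
bin 3: place 1, 13 left
Final bins: [14,6] [12,6,2] [5,1,1].

3 bins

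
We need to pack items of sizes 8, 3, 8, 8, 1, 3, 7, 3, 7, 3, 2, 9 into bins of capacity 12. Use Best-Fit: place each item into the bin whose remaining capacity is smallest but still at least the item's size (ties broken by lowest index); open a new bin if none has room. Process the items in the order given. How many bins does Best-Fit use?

6 bins

8 → bin 1 (remaining 4)
3 → bin 1 (remaining 1)
8 → bin 2 (remaining 4)
8 → bin 3 (remaining 4)
1 → bin 1 (remaining 0)
3 → bin 2 (remaining 1)
7 → bin 4 (remaining 5)
3 → bin 3 (remaining 1)
7 → bin 5 (remaining 5)
3 → bin 4 (remaining 2)
2 → bin 4 (remaining 0)
9 → bin 6 (remaining 3)
Final bins: [8,3,1] [8,3] [8,3] [7,3,2] [7] [9].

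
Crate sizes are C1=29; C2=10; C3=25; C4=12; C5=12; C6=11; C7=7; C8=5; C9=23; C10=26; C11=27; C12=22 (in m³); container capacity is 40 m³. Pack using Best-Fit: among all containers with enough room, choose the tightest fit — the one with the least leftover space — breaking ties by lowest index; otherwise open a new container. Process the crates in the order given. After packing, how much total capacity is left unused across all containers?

71

C1 (29 m³) → container 1 (remaining 11 m³)
C2 (10 m³) → container 1 (remaining 1 m³)
C3 (25 m³) → container 2 (remaining 15 m³)
C4 (12 m³) → container 2 (remaining 3 m³)
C5 (12 m³) → container 3 (remaining 28 m³)
C6 (11 m³) → container 3 (remaining 17 m³)
C7 (7 m³) → container 3 (remaining 10 m³)
C8 (5 m³) → container 3 (remaining 5 m³)
C9 (23 m³) → container 4 (remaining 17 m³)
C10 (26 m³) → container 5 (remaining 14 m³)
C11 (27 m³) → container 6 (remaining 13 m³)
C12 (22 m³) → container 7 (remaining 18 m³)
7 containers × 40 m³ = 280 m³; used 209 m³; unused 71 m³.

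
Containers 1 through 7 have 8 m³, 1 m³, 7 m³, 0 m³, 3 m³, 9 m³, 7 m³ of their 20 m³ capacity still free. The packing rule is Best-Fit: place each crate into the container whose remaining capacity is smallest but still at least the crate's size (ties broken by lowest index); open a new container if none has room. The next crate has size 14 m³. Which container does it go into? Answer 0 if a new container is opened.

No container has ≥ 14 m³ free, so a new container is opened.

0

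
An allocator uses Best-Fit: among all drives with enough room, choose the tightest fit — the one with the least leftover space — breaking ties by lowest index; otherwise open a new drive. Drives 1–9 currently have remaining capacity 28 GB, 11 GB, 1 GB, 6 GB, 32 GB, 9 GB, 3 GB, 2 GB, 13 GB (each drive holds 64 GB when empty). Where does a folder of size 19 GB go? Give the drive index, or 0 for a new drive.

Drives with room: drive 1 (28 GB), drive 5 (32 GB).
Tightest fit is drive 1 with 28 GB free.

1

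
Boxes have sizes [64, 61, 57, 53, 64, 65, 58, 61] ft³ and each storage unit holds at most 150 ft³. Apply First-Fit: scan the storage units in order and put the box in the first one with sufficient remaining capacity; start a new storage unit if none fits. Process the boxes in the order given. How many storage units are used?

4

Put 64 ft³ in storage unit 1; 86 ft³ remain.
Put 61 ft³ in storage unit 1; 25 ft³ remain.
Put 57 ft³ in storage unit 2; 93 ft³ remain.
Put 53 ft³ in storage unit 2; 40 ft³ remain.
Put 64 ft³ in storage unit 3; 86 ft³ remain.
Put 65 ft³ in storage unit 3; 21 ft³ remain.
Put 58 ft³ in storage unit 4; 92 ft³ remain.
Put 61 ft³ in storage unit 4; 31 ft³ remain.
Final storage units: [64,61] [57,53] [64,65] [58,61].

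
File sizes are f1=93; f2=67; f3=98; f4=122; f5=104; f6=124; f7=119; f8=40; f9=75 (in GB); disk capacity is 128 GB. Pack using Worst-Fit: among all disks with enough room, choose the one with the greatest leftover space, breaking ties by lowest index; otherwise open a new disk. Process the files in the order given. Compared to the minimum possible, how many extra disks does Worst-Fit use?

0

Worst-Fit: [93] [67,40] [98] [122] [104] [124] [119] [75] → 8 disks.
8 files exceed 64 GB (half the capacity), and no two of those can share a disk, so at least 8 disks are needed.
So 8 is already optimal.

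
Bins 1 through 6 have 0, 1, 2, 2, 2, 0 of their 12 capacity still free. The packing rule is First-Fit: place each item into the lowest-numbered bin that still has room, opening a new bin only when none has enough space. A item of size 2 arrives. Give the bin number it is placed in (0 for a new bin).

Bins with room: bin 3 (2), bin 4 (2), bin 5 (2).
The first with room is bin 3.

3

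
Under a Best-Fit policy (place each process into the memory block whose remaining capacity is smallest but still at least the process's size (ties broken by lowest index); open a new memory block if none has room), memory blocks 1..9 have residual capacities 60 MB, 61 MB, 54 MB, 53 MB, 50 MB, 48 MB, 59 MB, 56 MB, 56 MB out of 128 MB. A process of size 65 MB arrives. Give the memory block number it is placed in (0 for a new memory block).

No memory block has ≥ 65 MB free, so a new memory block is opened.

0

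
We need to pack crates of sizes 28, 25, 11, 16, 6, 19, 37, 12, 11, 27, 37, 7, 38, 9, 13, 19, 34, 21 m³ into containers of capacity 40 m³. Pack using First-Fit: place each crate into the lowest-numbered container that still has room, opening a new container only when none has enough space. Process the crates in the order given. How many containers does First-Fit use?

Put 28 m³ in container 1; 12 m³ remain.
Put 25 m³ in container 2; 15 m³ remain.
Put 11 m³ in container 1; 1 m³ remain.
Put 16 m³ in container 3; 24 m³ remain.
Put 6 m³ in container 2; 9 m³ remain.
Put 19 m³ in container 3; 5 m³ remain.
Put 37 m³ in container 4; 3 m³ remain.
Put 12 m³ in container 5; 28 m³ remain.
Put 11 m³ in container 5; 17 m³ remain.
Put 27 m³ in container 6; 13 m³ remain.
Put 37 m³ in container 7; 3 m³ remain.
Put 7 m³ in container 2; 2 m³ remain.
Put 38 m³ in container 8; 2 m³ remain.
Put 9 m³ in container 5; 8 m³ remain.
Put 13 m³ in container 6; 0 m³ remain.
Put 19 m³ in container 9; 21 m³ remain.
Put 34 m³ in container 10; 6 m³ remain.
Put 21 m³ in container 9; 0 m³ remain.

10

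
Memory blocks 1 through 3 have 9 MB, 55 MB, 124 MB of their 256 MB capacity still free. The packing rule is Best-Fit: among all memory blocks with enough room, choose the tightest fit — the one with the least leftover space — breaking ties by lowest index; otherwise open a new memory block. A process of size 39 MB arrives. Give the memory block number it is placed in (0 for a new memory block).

2

Memory blocks with room: memory block 2 (55 MB), memory block 3 (124 MB).
Tightest fit is memory block 2 with 55 MB free.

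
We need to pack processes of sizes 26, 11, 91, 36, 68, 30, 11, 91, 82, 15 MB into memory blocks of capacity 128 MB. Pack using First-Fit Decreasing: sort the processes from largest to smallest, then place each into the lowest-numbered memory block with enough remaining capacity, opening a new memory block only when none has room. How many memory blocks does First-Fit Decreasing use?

4

Sorted descending: 91, 91, 82, 68, 36, 30, 26, 15, 11, 11.
91 MB → memory block 1 (remaining 37 MB)
91 MB → memory block 2 (remaining 37 MB)
82 MB → memory block 3 (remaining 46 MB)
68 MB → memory block 4 (remaining 60 MB)
36 MB → memory block 1 (remaining 1 MB)
30 MB → memory block 2 (remaining 7 MB)
26 MB → memory block 3 (remaining 20 MB)
15 MB → memory block 3 (remaining 5 MB)
11 MB → memory block 4 (remaining 49 MB)
11 MB → memory block 4 (remaining 38 MB)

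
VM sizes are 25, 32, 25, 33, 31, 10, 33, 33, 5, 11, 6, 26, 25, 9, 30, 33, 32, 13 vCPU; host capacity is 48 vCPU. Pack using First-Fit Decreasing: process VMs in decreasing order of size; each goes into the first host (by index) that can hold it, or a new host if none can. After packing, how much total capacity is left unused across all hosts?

Sorted descending: 33, 33, 33, 33, 32, 32, 31, 30, 26, 25, 25, 25, 13, 11, 10, 9, 6, 5.
Put 33 vCPU in host 1; 15 vCPU remain.
Put 33 vCPU in host 2; 15 vCPU remain.
Put 33 vCPU in host 3; 15 vCPU remain.
Put 33 vCPU in host 4; 15 vCPU remain.
Put 32 vCPU in host 5; 16 vCPU remain.
Put 32 vCPU in host 6; 16 vCPU remain.
Put 31 vCPU in host 7; 17 vCPU remain.
Put 30 vCPU in host 8; 18 vCPU remain.
Put 26 vCPU in host 9; 22 vCPU remain.
Put 25 vCPU in host 10; 23 vCPU remain.
Put 25 vCPU in host 11; 23 vCPU remain.
Put 25 vCPU in host 12; 23 vCPU remain.
Put 13 vCPU in host 1; 2 vCPU remain.
Put 11 vCPU in host 2; 4 vCPU remain.
Put 10 vCPU in host 3; 5 vCPU remain.
Put 9 vCPU in host 4; 6 vCPU remain.
Put 6 vCPU in host 4; 0 vCPU remain.
Put 5 vCPU in host 3; 0 vCPU remain.
12 hosts × 48 vCPU = 576 vCPU; used 412 vCPU; unused 164 vCPU.

164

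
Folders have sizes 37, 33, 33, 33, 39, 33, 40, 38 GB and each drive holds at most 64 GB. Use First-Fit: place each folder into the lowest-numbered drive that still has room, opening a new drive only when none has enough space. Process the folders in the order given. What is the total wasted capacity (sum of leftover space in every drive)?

226

Put 37 GB in drive 1; 27 GB remain.
Put 33 GB in drive 2; 31 GB remain.
Put 33 GB in drive 3; 31 GB remain.
Put 33 GB in drive 4; 31 GB remain.
Put 39 GB in drive 5; 25 GB remain.
Put 33 GB in drive 6; 31 GB remain.
Put 40 GB in drive 7; 24 GB remain.
Put 38 GB in drive 8; 26 GB remain.
8 drives × 64 GB = 512 GB; used 286 GB; unused 226 GB.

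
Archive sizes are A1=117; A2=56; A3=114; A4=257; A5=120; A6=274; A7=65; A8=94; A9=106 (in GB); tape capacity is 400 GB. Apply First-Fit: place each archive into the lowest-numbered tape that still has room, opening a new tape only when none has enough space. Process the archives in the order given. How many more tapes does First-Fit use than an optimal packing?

First-Fit: [117,56,114,65] [257,120] [274,94] [106] → 4 tapes.
Total size 1203 GB; any packing needs at least ⌈1203/400⌉ = 4 tapes.
So 4 is already optimal.

0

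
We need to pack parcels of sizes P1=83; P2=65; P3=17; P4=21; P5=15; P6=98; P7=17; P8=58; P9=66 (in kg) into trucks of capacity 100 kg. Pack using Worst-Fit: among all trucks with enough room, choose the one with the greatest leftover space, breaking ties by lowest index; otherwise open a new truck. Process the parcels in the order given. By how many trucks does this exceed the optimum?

1

Worst-Fit: [83] [65,17] [21,15,17] [98] [58] [66] → 6 trucks.
Total size 440 kg; any packing needs at least ⌈440/100⌉ = 5 trucks.
An optimal packing achieves that bound: [98] [83,17] [66,21] [65,17,15] [58] → 5 trucks.
Excess: 6 − 5 = 1.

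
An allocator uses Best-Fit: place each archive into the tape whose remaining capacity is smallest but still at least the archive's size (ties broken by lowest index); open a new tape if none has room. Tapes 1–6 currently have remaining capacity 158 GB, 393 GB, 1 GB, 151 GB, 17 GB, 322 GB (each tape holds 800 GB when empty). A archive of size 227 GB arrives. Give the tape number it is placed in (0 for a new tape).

Tapes with room: tape 2 (393 GB), tape 6 (322 GB).
Tightest fit is tape 6 with 322 GB free.

6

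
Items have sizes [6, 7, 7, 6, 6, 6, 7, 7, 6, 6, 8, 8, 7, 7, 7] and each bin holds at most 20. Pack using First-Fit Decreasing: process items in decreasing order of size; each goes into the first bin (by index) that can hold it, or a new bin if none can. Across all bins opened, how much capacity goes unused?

19

Sorted descending: 8, 8, 7, 7, 7, 7, 7, 7, 7, 6, 6, 6, 6, 6, 6.
Put 8 in bin 1; 12 remain.
Put 8 in bin 1; 4 remain.
Put 7 in bin 2; 13 remain.
Put 7 in bin 2; 6 remain.
Put 7 in bin 3; 13 remain.
Put 7 in bin 3; 6 remain.
Put 7 in bin 4; 13 remain.
Put 7 in bin 4; 6 remain.
Put 7 in bin 5; 13 remain.
Put 6 in bin 2; 0 remain.
Put 6 in bin 3; 0 remain.
Put 6 in bin 4; 0 remain.
Put 6 in bin 5; 7 remain.
Put 6 in bin 5; 1 remain.
Put 6 in bin 6; 14 remain.
6 bins × 20 = 120; used 101; unused 19.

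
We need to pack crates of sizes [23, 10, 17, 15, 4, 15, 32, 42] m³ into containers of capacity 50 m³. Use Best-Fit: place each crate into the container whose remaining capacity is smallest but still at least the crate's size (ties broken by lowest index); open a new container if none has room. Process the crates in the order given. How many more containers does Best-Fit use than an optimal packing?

Best-Fit: [23,10,17] [15,4,15] [32] [42] → 4 containers.
Total size 158 m³; any packing needs at least ⌈158/50⌉ = 4 containers.
So 4 is already optimal.

0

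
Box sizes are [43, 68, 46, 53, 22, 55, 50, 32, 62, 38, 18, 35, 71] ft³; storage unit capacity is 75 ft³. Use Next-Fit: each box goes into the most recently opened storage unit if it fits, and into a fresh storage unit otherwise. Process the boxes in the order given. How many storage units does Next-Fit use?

11

Put 43 ft³ in storage unit 1; 32 ft³ remain.
Put 68 ft³ in storage unit 2; 7 ft³ remain.
Put 46 ft³ in storage unit 3; 29 ft³ remain.
Put 53 ft³ in storage unit 4; 22 ft³ remain.
Put 22 ft³ in storage unit 4; 0 ft³ remain.
Put 55 ft³ in storage unit 5; 20 ft³ remain.
Put 50 ft³ in storage unit 6; 25 ft³ remain.
Put 32 ft³ in storage unit 7; 43 ft³ remain.
Put 62 ft³ in storage unit 8; 13 ft³ remain.
Put 38 ft³ in storage unit 9; 37 ft³ remain.
Put 18 ft³ in storage unit 9; 19 ft³ remain.
Put 35 ft³ in storage unit 10; 40 ft³ remain.
Put 71 ft³ in storage unit 11; 4 ft³ remain.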